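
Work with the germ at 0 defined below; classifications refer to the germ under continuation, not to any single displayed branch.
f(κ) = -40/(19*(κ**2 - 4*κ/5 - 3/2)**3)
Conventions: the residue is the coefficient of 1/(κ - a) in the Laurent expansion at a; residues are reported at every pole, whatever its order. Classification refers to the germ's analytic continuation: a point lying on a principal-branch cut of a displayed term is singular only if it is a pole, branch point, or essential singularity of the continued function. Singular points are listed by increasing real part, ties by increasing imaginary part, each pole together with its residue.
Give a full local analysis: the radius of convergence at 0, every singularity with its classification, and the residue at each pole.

Denominator factor (κ**2 - 4*κ/5 - 3/2)^3: discriminant 166/25, real irrational roots 2/5 + (1/10)*sqrt(166) and 2/5 - (1/10)*sqrt(166); poles of order 3, moduli 2/5 + (1/10)*sqrt(166) and -2/5 + (1/10)*sqrt(166).
The radius of convergence is the smallest modulus among the singular points: -2/5 + (1/10)*sqrt(166).
The factor κ**2 - 4*κ/5 - 3/2 splits as (κ - a)(κ - a') with a = 2/5 - (1/10)*sqrt(166), a' = 2/5 + (1/10)*sqrt(166). At the order-3 pole a set g(κ) = (κ - a)^3*f(κ) = [-40/19] / (κ - a')^3.
Order-3 pole: residue = g''(a)/2; g''(2/5 - (1/10)*sqrt(166)) = (187500/10863953)*sqrt(166), so the residue is (93750/10863953)*sqrt(166).
The factor κ**2 - 4*κ/5 - 3/2 splits as (κ - a)(κ - a') with a = 2/5 + (1/10)*sqrt(166), a' = 2/5 - (1/10)*sqrt(166). At the order-3 pole a set g(κ) = (κ - a)^3*f(κ) = [-40/19] / (κ - a')^3.
Order-3 pole: residue = g''(a)/2; g''(2/5 + (1/10)*sqrt(166)) = -(187500/10863953)*sqrt(166), so the residue is -(93750/10863953)*sqrt(166).
List the singular points by increasing real part (a conjugate pair: the negative imaginary part first).

Radius of convergence at 0: -2/5 + (1/10)*sqrt(166).
At 2/5 - (1/10)*sqrt(166): a pole of order 3; residue (93750/10863953)*sqrt(166).
At 2/5 + (1/10)*sqrt(166): a pole of order 3; residue -(93750/10863953)*sqrt(166).


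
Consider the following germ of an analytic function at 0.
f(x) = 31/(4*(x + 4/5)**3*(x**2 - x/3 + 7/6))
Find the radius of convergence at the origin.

Denominator factor (x**2 - x/3 + 7/6): discriminant -41/9, complex-conjugate roots (1/6) + ((1/6)*sqrt(41))*i and (1/6) - ((1/6)*sqrt(41))*i; poles of order 1, moduli (1/6)*sqrt(42) and (1/6)*sqrt(42).
Denominator factor (x + 4/5)^3: pole of order 3 at -4/5, modulus 4/5.
The radius of convergence is the smallest modulus among the singular points: 4/5.

The radius of convergence is 4/5.


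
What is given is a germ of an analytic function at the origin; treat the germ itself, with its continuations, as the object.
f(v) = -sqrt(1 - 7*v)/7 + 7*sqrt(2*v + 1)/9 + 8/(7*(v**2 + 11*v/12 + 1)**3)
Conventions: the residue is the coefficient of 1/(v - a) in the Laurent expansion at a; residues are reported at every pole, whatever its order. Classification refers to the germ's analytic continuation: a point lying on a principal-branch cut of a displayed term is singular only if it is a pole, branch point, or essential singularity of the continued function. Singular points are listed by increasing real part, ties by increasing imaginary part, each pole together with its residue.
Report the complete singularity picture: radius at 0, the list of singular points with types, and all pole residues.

Radius of convergence at 0: 1/7.
At -1/2: an algebraic (square-root) branch point.
At (-11/24) - ((1/24)*sqrt(455))*i: a pole of order 3; residue ((11943936/659374625)*sqrt(455))*i.
At (-11/24) + ((1/24)*sqrt(455))*i: a pole of order 3; residue -((11943936/659374625)*sqrt(455))*i.
At 1/7: an algebraic (square-root) branch point.

Denominator factor (v**2 + 11*v/12 + 1)^3: discriminant -455/144, complex-conjugate roots (-11/24) + ((1/24)*sqrt(455))*i and (-11/24) - ((1/24)*sqrt(455))*i; poles of order 3, moduli 1 and 1.
Branch term (-1/7)*sqrt(1 - v/(1/7)): its argument vanishes at v = 1/7, a square-root branch point, modulus 1/7.
Branch term (7/9)*sqrt(1 - v/(-1/2)): its argument vanishes at v = -1/2, a square-root branch point, modulus 1/2.
The radius of convergence is the smallest modulus among the singular points: 1/7.
The branch terms are analytic at (-11/24) - ((1/24)*sqrt(455))*i and contribute nothing to the residue; only the rational part matters.
The factor v**2 + 11*v/12 + 1 splits as (v - a)(v - a') with a = (-11/24) - ((1/24)*sqrt(455))*i, a' = (-11/24) + ((1/24)*sqrt(455))*i. At the order-3 pole a set g(v) = (v - a)^3*(rational part) = [8/7] / (v - a')^3.
Order-3 pole: residue = g''(a)/2; g''((-11/24) - ((1/24)*sqrt(455))*i) = ((23887872/659374625)*sqrt(455))*i, so the residue is ((11943936/659374625)*sqrt(455))*i.
The branch terms are analytic at (-11/24) + ((1/24)*sqrt(455))*i and contribute nothing to the residue; only the rational part matters.
The factor v**2 + 11*v/12 + 1 splits as (v - a)(v - a') with a = (-11/24) + ((1/24)*sqrt(455))*i, a' = (-11/24) - ((1/24)*sqrt(455))*i. At the order-3 pole a set g(v) = (v - a)^3*(rational part) = [8/7] / (v - a')^3.
Order-3 pole: residue = g''(a)/2; g''((-11/24) + ((1/24)*sqrt(455))*i) = -((23887872/659374625)*sqrt(455))*i, so the residue is -((11943936/659374625)*sqrt(455))*i.
List the singular points by increasing real part (a conjugate pair: the negative imaginary part first).


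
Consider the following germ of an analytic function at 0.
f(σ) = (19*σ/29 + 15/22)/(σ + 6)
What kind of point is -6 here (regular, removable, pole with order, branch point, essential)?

The denominator factor σ + 6 vanishes at -6 and appears to the power 1; the numerator there equals -2073/638, nonzero, and no other factor vanishes.
Hence a pole whose order is the multiplicity, 1.

The point is a pole of order 1.


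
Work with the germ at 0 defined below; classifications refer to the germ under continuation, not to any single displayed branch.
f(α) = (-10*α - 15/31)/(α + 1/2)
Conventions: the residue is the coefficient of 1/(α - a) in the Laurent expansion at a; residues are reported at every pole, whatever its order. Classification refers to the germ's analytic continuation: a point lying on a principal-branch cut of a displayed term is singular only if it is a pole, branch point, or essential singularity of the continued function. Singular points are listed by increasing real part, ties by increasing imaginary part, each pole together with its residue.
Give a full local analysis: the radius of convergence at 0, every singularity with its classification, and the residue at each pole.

Denominator factor (α + 1/2): pole of order 1 at -1/2, modulus 1/2.
The radius of convergence is the smallest modulus among the singular points: 1/2.
At the order-1 pole -1/2 set g(α) = (α - (-1/2))*f(α) = -10*α - 15/31.
Simple pole: residue = g(a) at a = -1/2, which is 140/31.

Radius of convergence at 0: 1/2.
At -1/2: a pole of order 1; residue 140/31.


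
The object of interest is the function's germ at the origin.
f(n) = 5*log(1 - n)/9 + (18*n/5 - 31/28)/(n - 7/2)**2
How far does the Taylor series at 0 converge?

Denominator factor (n - 7/2)^2: pole of order 2 at 7/2, modulus 7/2.
Branch term (5/9)*log(1 - n/(1)): its argument vanishes at n = 1, a logarithmic branch point, modulus 1.
The radius of convergence is the smallest modulus among the singular points: 1.

The radius of convergence is 1.


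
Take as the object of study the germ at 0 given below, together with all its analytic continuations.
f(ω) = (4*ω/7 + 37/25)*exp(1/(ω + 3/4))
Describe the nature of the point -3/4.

The point is an essential singularity.

The exponent 1/(ω - (-3/4)) has a pole at -3/4, so exp(1/(ω - (-3/4))) takes every nonzero value near it: an essential singularity (not a pole of any order).


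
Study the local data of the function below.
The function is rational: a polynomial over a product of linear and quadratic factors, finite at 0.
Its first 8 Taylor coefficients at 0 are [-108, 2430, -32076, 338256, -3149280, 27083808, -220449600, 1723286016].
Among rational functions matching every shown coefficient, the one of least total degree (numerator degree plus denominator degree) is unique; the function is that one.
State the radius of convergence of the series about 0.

No rational of total degree below 4 reproduces all 8 coefficients; solving the [1/3] Pade equations on them gives f(ν) = (9*ν/4 - 1/2)/(ν + 1/6)**3, whose expansion matches every shown term.
Denominator factor (ν + 1/6)^3: pole of order 3 at -1/6, modulus 1/6.
The radius of convergence is the smallest modulus among the singular points: 1/6.

The radius of convergence is 1/6.


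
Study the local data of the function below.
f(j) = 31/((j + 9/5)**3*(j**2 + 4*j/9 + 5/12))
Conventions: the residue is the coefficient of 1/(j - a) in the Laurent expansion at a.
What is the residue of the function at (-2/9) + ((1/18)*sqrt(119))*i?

The factor j**2 + 4*j/9 + 5/12 splits as (j - a)(j - a') with a = (-2/9) + ((1/18)*sqrt(119))*i, a' = (-2/9) - ((1/18)*sqrt(119))*i. At the order-1 pole a set g(j) = (j - a)*f(j) = [31/(j + 9/5)**3] / (j - a').
Simple pole: residue = g(a) at a = (-2/9) + ((1/18)*sqrt(119))*i, which is (-8915135000/1888268379) - ((49474078000/224703937101)*sqrt(119))*i.

The residue is (-8915135000/1888268379) - ((49474078000/224703937101)*sqrt(119))*i.


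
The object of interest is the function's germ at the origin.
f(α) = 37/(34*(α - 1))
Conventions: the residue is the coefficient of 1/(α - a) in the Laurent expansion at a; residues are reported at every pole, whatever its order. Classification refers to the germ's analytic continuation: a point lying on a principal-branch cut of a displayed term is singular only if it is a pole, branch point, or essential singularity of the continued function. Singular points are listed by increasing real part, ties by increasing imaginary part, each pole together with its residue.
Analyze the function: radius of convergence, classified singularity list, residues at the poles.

Denominator factor (α - 1): pole of order 1 at 1, modulus 1.
The radius of convergence is the smallest modulus among the singular points: 1.
At the order-1 pole 1 set g(α) = (α - (1))*f(α) = 37/34.
Simple pole: residue = g(a) at a = 1, which is 37/34.

Radius of convergence at 0: 1.
At 1: a pole of order 1; residue 37/34.


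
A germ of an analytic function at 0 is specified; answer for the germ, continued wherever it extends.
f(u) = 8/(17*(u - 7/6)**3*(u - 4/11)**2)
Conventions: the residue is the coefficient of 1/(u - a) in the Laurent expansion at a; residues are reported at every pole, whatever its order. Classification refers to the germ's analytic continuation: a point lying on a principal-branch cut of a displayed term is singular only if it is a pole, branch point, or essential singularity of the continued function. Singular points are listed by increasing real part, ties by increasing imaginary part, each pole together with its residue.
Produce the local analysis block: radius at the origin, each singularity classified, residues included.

Denominator factor (u - 4/11)^2: pole of order 2 at 4/11, modulus 4/11.
Denominator factor (u - 7/6)^3: pole of order 3 at 7/6, modulus 7/6.
The radius of convergence is the smallest modulus among the singular points: 4/11.
At the order-2 pole 4/11 set g(u) = (u - (4/11))^2*f(u) = 8/(17*(u - 7/6)**3).
Order-2 pole: residue = g'(a); g'(4/11) = -455393664/134138177, so the residue is -455393664/134138177.
At the order-3 pole 7/6 set g(u) = (u - (7/6))^3*f(u) = 8/(17*(u - 4/11)**2).
Order-3 pole: residue = g''(a)/2; g''(7/6) = 910787328/134138177, so the residue is 455393664/134138177.
List the singular points by increasing real part (a conjugate pair: the negative imaginary part first).

Radius of convergence at 0: 4/11.
At 4/11: a pole of order 2; residue -455393664/134138177.
At 7/6: a pole of order 3; residue 455393664/134138177.


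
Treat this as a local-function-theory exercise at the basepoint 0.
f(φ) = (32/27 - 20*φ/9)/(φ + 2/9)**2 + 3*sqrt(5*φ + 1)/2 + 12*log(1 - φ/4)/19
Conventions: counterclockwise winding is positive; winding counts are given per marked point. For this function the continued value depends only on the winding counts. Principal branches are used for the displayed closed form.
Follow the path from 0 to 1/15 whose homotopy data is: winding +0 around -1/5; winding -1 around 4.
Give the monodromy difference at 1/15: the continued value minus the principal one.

Continued minus principal equals -(24/19)*pi*i.

The rational part is single-valued and drops out of the difference; each branch term changes only by its own monodromy.
(12/19)*log(1 - φ/(4)): each positive loop around 4 adds 2*pi*i to the log, so winding -1 contributes (12/19)*(-1)*2*pi*i = -(24/19)*pi*i.
(3/2)*sqrt(1 - φ/(-1/5)): winding +0 is even, the square root returns to the same sheet, contribution 0.
Summing the contributions at φ = 1/15 gives -(24/19)*pi*i.


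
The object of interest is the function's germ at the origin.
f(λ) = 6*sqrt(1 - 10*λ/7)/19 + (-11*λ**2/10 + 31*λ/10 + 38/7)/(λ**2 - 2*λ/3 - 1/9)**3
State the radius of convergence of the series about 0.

Denominator factor (λ**2 - 2*λ/3 - 1/9)^3: discriminant 8/9, real irrational roots 1/3 + (1/3)*sqrt(2) and 1/3 - (1/3)*sqrt(2); poles of order 3, moduli 1/3 + (1/3)*sqrt(2) and -1/3 + (1/3)*sqrt(2).
Branch term (6/19)*sqrt(1 - λ/(7/10)): its argument vanishes at λ = 7/10, a square-root branch point, modulus 7/10.
The radius of convergence is the smallest modulus among the singular points: -1/3 + (1/3)*sqrt(2).

The radius of convergence is -1/3 + (1/3)*sqrt(2).


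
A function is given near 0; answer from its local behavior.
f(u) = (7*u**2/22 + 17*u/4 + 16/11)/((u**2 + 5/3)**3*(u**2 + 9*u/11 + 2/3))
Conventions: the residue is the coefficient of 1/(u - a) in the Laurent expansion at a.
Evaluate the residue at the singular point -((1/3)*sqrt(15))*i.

The residue is (-18063791/134217728) + ((9011107457/50331648000)*sqrt(15))*i.

The factor u**2 + 5/3 splits as (u - a)(u - a') with a = -((1/3)*sqrt(15))*i, a' = ((1/3)*sqrt(15))*i. At the order-3 pole a set g(u) = (u - a)^3*f(u) = [(7*u**2/22 + 17*u/4 + 16/11)/(u**2 + 9*u/11 + 2/3)] / (u - a')^3.
Order-3 pole: residue = g''(a)/2; g''(-((1/3)*sqrt(15))*i) = (-18063791/67108864) + ((9011107457/25165824000)*sqrt(15))*i, so the residue is (-18063791/134217728) + ((9011107457/50331648000)*sqrt(15))*i.


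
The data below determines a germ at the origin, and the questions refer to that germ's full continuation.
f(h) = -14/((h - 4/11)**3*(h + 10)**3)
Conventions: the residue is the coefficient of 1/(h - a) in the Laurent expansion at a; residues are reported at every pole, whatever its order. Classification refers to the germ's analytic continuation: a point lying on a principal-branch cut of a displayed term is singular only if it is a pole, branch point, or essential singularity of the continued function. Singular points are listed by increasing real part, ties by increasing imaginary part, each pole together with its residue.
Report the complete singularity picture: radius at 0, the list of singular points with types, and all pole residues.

Radius of convergence at 0: 4/11.
At -10: a pole of order 3; residue 1127357/1604512152.
At 4/11: a pole of order 3; residue -1127357/1604512152.

Denominator factor (h - 4/11)^3: pole of order 3 at 4/11, modulus 4/11.
Denominator factor (h + 10)^3: pole of order 3 at -10, modulus 10.
The radius of convergence is the smallest modulus among the singular points: 4/11.
At the order-3 pole -10 set g(h) = (h - (-10))^3*f(h) = -14/(h - 4/11)**3.
Order-3 pole: residue = g''(a)/2; g''(-10) = 1127357/802256076, so the residue is 1127357/1604512152.
At the order-3 pole 4/11 set g(h) = (h - (4/11))^3*f(h) = -14/(h + 10)**3.
Order-3 pole: residue = g''(a)/2; g''(4/11) = -1127357/802256076, so the residue is -1127357/1604512152.
List the singular points by increasing real part (a conjugate pair: the negative imaginary part first).


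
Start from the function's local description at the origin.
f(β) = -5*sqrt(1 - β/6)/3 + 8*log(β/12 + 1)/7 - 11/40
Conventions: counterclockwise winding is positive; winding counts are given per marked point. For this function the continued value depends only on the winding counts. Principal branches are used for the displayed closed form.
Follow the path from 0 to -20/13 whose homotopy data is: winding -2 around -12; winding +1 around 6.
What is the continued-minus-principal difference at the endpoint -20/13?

The rational part is single-valued and drops out of the difference; each branch term changes only by its own monodromy.
(-5/3)*sqrt(1 - β/(6)): winding +1 is odd, the square root flips sign, contributing -2*(-5/3)*sqrt(1 - (-20/13)/(6)) = -2*(-5/3)*sqrt(49/39) = (70/117)*sqrt(39).
(8/7)*log(1 - β/(-12)): each positive loop around -12 adds 2*pi*i to the log, so winding -2 contributes (8/7)*(-2)*2*pi*i = -(32/7)*pi*i.
Summing the contributions at β = -20/13 gives ((70/117)*sqrt(39)) - ((32/7)*pi)*i.

Continued minus principal equals ((70/117)*sqrt(39)) - ((32/7)*pi)*i.


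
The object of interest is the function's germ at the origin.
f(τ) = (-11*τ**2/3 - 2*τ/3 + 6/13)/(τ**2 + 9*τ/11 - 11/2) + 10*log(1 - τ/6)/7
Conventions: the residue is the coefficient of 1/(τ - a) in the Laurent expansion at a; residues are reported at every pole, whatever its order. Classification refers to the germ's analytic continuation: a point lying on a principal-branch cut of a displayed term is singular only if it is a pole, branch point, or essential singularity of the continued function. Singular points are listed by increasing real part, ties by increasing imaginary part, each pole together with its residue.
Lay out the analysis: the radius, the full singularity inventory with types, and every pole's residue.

Radius of convergence at 0: -9/22 + (1/22)*sqrt(2743).
At -9/22 - (1/22)*sqrt(2743): a pole of order 1; residue 7/6 + (8863/106977)*sqrt(2743).
At -9/22 + (1/22)*sqrt(2743): a pole of order 1; residue 7/6 - (8863/106977)*sqrt(2743).
At 6: a logarithmic branch point.

Denominator factor (τ**2 + 9*τ/11 - 11/2): discriminant 2743/121, real irrational roots -9/22 + (1/22)*sqrt(2743) and -9/22 - (1/22)*sqrt(2743); poles of order 1, moduli -9/22 + (1/22)*sqrt(2743) and 9/22 + (1/22)*sqrt(2743).
Branch term (10/7)*log(1 - τ/(6)): its argument vanishes at τ = 6, a logarithmic branch point, modulus 6.
The radius of convergence is the smallest modulus among the singular points: -9/22 + (1/22)*sqrt(2743).
The branch term is analytic at -9/22 - (1/22)*sqrt(2743) and contributes nothing to the residue; only the rational part matters.
The factor τ**2 + 9*τ/11 - 11/2 splits as (τ - a)(τ - a') with a = -9/22 - (1/22)*sqrt(2743), a' = -9/22 + (1/22)*sqrt(2743). At the order-1 pole a set g(τ) = (τ - a)*(rational part) = [-11*τ**2/3 - 2*τ/3 + 6/13] / (τ - a').
Simple pole: residue = g(a) at a = -9/22 - (1/22)*sqrt(2743), which is 7/6 + (8863/106977)*sqrt(2743).
The branch term is analytic at -9/22 + (1/22)*sqrt(2743) and contributes nothing to the residue; only the rational part matters.
The factor τ**2 + 9*τ/11 - 11/2 splits as (τ - a)(τ - a') with a = -9/22 + (1/22)*sqrt(2743), a' = -9/22 - (1/22)*sqrt(2743). At the order-1 pole a set g(τ) = (τ - a)*(rational part) = [-11*τ**2/3 - 2*τ/3 + 6/13] / (τ - a').
Simple pole: residue = g(a) at a = -9/22 + (1/22)*sqrt(2743), which is 7/6 - (8863/106977)*sqrt(2743).
List the singular points by increasing real part (a conjugate pair: the negative imaginary part first).


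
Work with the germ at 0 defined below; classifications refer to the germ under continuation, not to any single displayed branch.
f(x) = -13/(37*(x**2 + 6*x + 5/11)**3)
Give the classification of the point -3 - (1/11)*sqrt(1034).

The point is a pole of order 3.

The denominator factor x**2 + 6*x + 5/11 vanishes at -3 - (1/11)*sqrt(1034) and appears to the power 3; the numerator there equals -13/37, nonzero, and no other factor vanishes.
Hence a pole whose order is the multiplicity, 3.


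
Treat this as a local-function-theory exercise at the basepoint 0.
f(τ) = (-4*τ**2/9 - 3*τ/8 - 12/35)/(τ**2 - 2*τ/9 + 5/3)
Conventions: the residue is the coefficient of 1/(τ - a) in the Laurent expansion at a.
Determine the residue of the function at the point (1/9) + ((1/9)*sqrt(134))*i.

The residue is (-307/1296) - ((70471/6078240)*sqrt(134))*i.

The factor τ**2 - 2*τ/9 + 5/3 splits as (τ - a)(τ - a') with a = (1/9) + ((1/9)*sqrt(134))*i, a' = (1/9) - ((1/9)*sqrt(134))*i. At the order-1 pole a set g(τ) = (τ - a)*f(τ) = [-4*τ**2/9 - 3*τ/8 - 12/35] / (τ - a').
Simple pole: residue = g(a) at a = (1/9) + ((1/9)*sqrt(134))*i, which is (-307/1296) - ((70471/6078240)*sqrt(134))*i.


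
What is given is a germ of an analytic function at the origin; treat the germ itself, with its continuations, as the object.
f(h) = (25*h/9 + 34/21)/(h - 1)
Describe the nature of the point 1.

The point is a pole of order 1.

The denominator factor h - 1 vanishes at 1 and appears to the power 1; the numerator there equals 277/63, nonzero, and no other factor vanishes.
Hence a pole whose order is the multiplicity, 1.


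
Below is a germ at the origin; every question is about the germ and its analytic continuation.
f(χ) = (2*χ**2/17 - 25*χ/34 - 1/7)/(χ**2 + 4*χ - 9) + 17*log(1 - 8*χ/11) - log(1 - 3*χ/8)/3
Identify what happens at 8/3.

The term (-1/3)*log(1 - χ/(8/3)) has argument 1 - 8/3/(8/3) = 0 at 8/3: a logarithmic (infinitely-sheeted) branch point; the remaining terms are analytic or single-valued there.

The point is a logarithmic branch point.


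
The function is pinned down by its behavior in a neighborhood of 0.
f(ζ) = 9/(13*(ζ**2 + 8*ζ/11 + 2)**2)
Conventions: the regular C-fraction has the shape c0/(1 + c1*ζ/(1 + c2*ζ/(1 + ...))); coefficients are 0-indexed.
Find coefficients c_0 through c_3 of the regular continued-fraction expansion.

The regular C-fraction coefficients are [9/52, 8/11, -137/88, 14897/12056].

Taylor coefficients (expand at 0): a_0 = 9/52, a_1 = -18/143, a_2 = -657/6292, a_3 = 207/1331.
c0 = a_0 = 9/52. Peel one level at a time: if S = 1 + c*ζ/S' with S'(0) = 1, then c is the ζ-coefficient of S and S' = c*ζ/(S - 1).
S_1 = c0/f = 1 + (8/11)*ζ + (137/121)*ζ^2 + ...; c1 = 8/11.
S_2 = c1*ζ/(S_1 - 1) = 1 + (-137/88)*ζ + (14897/7744)*ζ^2 + ...; c2 = -137/88.
S_3 = c2*ζ/(S_2 - 1) = 1 + (14897/12056)*ζ + ...; c3 = 14897/12056.


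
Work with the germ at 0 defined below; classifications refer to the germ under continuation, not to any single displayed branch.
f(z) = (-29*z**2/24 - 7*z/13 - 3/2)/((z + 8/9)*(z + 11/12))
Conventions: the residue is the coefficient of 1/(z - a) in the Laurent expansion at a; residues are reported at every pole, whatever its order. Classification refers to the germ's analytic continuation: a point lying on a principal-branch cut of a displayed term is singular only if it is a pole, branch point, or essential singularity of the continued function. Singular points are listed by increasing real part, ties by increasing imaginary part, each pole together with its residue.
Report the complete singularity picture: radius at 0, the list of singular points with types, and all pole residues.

Denominator factor (z + 11/12): pole of order 1 at -11/12, modulus 11/12.
Denominator factor (z + 8/9): pole of order 1 at -8/9, modulus 8/9.
The radius of convergence is the smallest modulus among the singular points: 8/9.
At the order-1 pole -11/12 set g(z) = (z - (-11/12))*f(z) = (-29*z**2/24 - 7*z/13 - 3/2)/(z + 8/9).
Simple pole: residue = g(a) at a = -11/12, which is 90833/1248.
At the order-1 pole -8/9 set g(z) = (z - (-8/9))*f(z) = (-29*z**2/24 - 7*z/13 - 3/2)/(z + 11/12).
Simple pole: residue = g(a) at a = -8/9, which is -24970/351.
List the singular points by increasing real part (a conjugate pair: the negative imaginary part first).

Radius of convergence at 0: 8/9.
At -11/12: a pole of order 1; residue 90833/1248.
At -8/9: a pole of order 1; residue -24970/351.


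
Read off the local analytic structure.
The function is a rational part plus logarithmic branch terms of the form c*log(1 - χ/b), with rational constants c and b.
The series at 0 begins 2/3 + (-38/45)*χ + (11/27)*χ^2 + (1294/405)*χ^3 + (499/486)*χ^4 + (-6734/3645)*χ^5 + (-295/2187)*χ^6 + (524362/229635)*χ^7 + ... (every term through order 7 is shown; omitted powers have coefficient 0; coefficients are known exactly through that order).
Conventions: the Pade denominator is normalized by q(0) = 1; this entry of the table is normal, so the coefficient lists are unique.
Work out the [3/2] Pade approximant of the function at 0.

Taylor coefficients needed (read off): a_0 = 2/3, a_1 = -38/45, a_2 = 11/27, a_3 = 1294/405, a_4 = 499/486, a_5 = -6734/3645.
Write the denominator as Q(χ) = 1 + q1*χ + q2*χ^2. Requiring Q*f - P = O(χ^6) with deg P <= 3 kills the coefficients of χ^4..χ^5 in Q*f:
  χ^4: a_4 + q1*a_3 + q2*a_2 = 0, i.e. 499/486 + (1294/405)*q1 + (11/27)*q2 = 0.
  χ^5: a_5 + q1*a_4 + q2*a_3 = 0, i.e. -6734/3645 + (499/486)*q1 + (1294/405)*q2 = 0.
Solving this linear system: q1 = -441030/1070549, q2 = 13693403/19269882.
The numerator is Q*f truncated at degree 3: P0 = a_0 = 2/3; P1 = a_1 + q1*a_0 = -53911762/48174705; P2 = a_2 + q1*a_1 + q2*a_0 = 1315738/1070549; P3 = a_3 + q1*a_2 + q2*a_1 = 116927311/48174705.

The Pade approximant has numerator coefficients [2/3, -53911762/48174705, 1315738/1070549, 116927311/48174705]; denominator coefficients [1, -441030/1070549, 13693403/19269882].


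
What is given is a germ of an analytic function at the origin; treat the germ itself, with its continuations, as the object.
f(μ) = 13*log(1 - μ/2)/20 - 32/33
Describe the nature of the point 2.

The term (13/20)*log(1 - μ/(2)) has argument 1 - 2/(2) = 0 at 2: a logarithmic (infinitely-sheeted) branch point; the remaining terms are analytic or single-valued there.

The point is a logarithmic branch point.


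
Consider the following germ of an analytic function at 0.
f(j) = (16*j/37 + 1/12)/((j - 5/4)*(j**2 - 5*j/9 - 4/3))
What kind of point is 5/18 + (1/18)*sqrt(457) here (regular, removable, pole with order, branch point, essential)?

The denominator factor j**2 - 5*j/9 - 4/3 vanishes at 5/18 + (1/18)*sqrt(457) and appears to the power 1; the numerator there equals 271/1332 + (8/333)*sqrt(457), nonzero, and no other factor vanishes.
Hence a pole whose order is the multiplicity, 1.

The point is a pole of order 1.


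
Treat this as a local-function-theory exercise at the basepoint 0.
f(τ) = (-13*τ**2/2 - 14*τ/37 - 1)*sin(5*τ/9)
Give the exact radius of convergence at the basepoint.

The factor sin(5*τ/9) is entire and contributes no finite singular point.
The polynomial part has no poles.
No finite singular points: the Taylor series at 0 converges everywhere.

The radius of convergence is infinite.


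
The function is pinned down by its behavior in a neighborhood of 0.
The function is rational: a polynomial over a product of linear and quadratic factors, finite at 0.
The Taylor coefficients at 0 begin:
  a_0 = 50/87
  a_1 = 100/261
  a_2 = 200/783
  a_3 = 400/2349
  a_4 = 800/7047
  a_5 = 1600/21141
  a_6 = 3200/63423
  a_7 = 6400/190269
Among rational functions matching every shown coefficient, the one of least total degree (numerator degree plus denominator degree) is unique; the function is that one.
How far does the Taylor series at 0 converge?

No rational of total degree below 1 reproduces all 8 coefficients; solving the [0/1] Pade equations on them gives f(n) = -25/(29*(n - 3/2)), whose expansion matches every shown term.
Denominator factor (n - 3/2): pole of order 1 at 3/2, modulus 3/2.
The radius of convergence is the smallest modulus among the singular points: 3/2.

The radius of convergence is 3/2.


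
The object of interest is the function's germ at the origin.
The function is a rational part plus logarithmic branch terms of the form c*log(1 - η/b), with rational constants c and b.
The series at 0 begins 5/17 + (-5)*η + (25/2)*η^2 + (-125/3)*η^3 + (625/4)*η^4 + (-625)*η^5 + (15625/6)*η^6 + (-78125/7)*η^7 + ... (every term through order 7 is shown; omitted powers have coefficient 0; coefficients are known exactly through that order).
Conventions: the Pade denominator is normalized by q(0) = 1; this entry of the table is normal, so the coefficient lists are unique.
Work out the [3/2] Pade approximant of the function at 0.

The Pade approximant has numerator coefficients [5/17, -55/17, -260/17, -25/6]; denominator coefficients [1, 6, 15/2].

Taylor coefficients needed (read off): a_0 = 5/17, a_1 = -5, a_2 = 25/2, a_3 = -125/3, a_4 = 625/4, a_5 = -625.
Write the denominator as Q(η) = 1 + q1*η + q2*η^2. Requiring Q*f - P = O(η^6) with deg P <= 3 kills the coefficients of η^4..η^5 in Q*f:
  η^4: a_4 + q1*a_3 + q2*a_2 = 0, i.e. 625/4 + (-125/3)*q1 + (25/2)*q2 = 0.
  η^5: a_5 + q1*a_4 + q2*a_3 = 0, i.e. -625 + (625/4)*q1 + (-125/3)*q2 = 0.
Solving this linear system: q1 = 6, q2 = 15/2.
The numerator is Q*f truncated at degree 3: P0 = a_0 = 5/17; P1 = a_1 + q1*a_0 = -55/17; P2 = a_2 + q1*a_1 + q2*a_0 = -260/17; P3 = a_3 + q1*a_2 + q2*a_1 = -25/6.


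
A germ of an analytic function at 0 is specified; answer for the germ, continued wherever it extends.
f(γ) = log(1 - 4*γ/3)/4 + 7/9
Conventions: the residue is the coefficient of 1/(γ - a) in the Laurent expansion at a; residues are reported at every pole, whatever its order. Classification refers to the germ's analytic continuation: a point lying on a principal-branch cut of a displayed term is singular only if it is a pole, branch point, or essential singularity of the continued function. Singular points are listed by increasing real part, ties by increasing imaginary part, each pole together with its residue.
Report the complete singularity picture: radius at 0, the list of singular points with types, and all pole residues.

Branch term (1/4)*log(1 - γ/(3/4)): its argument vanishes at γ = 3/4, a logarithmic branch point, modulus 3/4.
The radius of convergence is the smallest modulus among the singular points: 3/4.

Radius of convergence at 0: 3/4.
At 3/4: a logarithmic branch point.


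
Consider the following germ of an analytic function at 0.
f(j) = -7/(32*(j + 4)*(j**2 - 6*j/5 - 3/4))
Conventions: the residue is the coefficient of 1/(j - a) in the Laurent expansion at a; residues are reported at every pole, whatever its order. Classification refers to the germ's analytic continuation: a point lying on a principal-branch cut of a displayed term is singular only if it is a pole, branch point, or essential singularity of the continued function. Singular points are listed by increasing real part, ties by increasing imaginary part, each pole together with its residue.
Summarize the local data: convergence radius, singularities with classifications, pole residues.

Denominator factor (j**2 - 6*j/5 - 3/4): discriminant 111/25, real irrational roots 3/5 + (1/10)*sqrt(111) and 3/5 - (1/10)*sqrt(111); poles of order 1, moduli 3/5 + (1/10)*sqrt(111) and -3/5 + (1/10)*sqrt(111).
Denominator factor (j + 4): pole of order 1 at -4, modulus 4.
The radius of convergence is the smallest modulus among the singular points: -3/5 + (1/10)*sqrt(111).
At the order-1 pole -4 set g(j) = (j - (-4))*f(j) = -7/(32*(j**2 - 6*j/5 - 3/4)).
Simple pole: residue = g(a) at a = -4, which is -35/3208.
The factor j**2 - 6*j/5 - 3/4 splits as (j - a)(j - a') with a = 3/5 - (1/10)*sqrt(111), a' = 3/5 + (1/10)*sqrt(111). At the order-1 pole a set g(j) = (j - a)*f(j) = [-7/(32*(j + 4))] / (j - a').
Simple pole: residue = g(a) at a = 3/5 - (1/10)*sqrt(111), which is 35/6416 + (805/356088)*sqrt(111).
The factor j**2 - 6*j/5 - 3/4 splits as (j - a)(j - a') with a = 3/5 + (1/10)*sqrt(111), a' = 3/5 - (1/10)*sqrt(111). At the order-1 pole a set g(j) = (j - a)*f(j) = [-7/(32*(j + 4))] / (j - a').
Simple pole: residue = g(a) at a = 3/5 + (1/10)*sqrt(111), which is 35/6416 - (805/356088)*sqrt(111).
List the singular points by increasing real part (a conjugate pair: the negative imaginary part first).

Radius of convergence at 0: -3/5 + (1/10)*sqrt(111).
At -4: a pole of order 1; residue -35/3208.
At 3/5 - (1/10)*sqrt(111): a pole of order 1; residue 35/6416 + (805/356088)*sqrt(111).
At 3/5 + (1/10)*sqrt(111): a pole of order 1; residue 35/6416 - (805/356088)*sqrt(111).


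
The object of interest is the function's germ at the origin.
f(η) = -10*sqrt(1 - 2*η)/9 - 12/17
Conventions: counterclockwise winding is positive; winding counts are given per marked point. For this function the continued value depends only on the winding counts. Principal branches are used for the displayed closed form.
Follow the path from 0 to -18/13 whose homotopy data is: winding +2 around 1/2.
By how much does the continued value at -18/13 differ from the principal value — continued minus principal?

The rational part is single-valued and drops out of the difference; each branch term changes only by its own monodromy.
(-10/9)*sqrt(1 - η/(1/2)): winding +2 is even, the square root returns to the same sheet, contribution 0.
Summing the contributions at η = -18/13 gives 0.

Continued minus principal equals 0.


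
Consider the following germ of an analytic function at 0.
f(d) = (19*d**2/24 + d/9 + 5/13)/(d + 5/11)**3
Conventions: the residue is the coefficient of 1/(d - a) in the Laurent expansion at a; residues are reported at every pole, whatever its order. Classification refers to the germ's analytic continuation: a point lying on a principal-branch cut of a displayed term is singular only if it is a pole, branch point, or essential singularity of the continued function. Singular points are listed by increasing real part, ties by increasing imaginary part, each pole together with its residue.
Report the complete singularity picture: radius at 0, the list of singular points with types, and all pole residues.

Radius of convergence at 0: 5/11.
At -5/11: a pole of order 3; residue 19/24.

Denominator factor (d + 5/11)^3: pole of order 3 at -5/11, modulus 5/11.
The radius of convergence is the smallest modulus among the singular points: 5/11.
At the order-3 pole -5/11 set g(d) = (d - (-5/11))^3*f(d) = 19*d**2/24 + d/9 + 5/13.
Order-3 pole: residue = g''(a)/2; g''(-5/11) = 19/12, so the residue is 19/24.


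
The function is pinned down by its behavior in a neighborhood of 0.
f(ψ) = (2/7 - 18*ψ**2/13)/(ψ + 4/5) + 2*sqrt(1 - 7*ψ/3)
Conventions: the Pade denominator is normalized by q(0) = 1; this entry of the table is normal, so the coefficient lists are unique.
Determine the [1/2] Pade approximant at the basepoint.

Taylor coefficients needed (expand at 0): a_0 = 33/14, a_1 = -467/168, a_2 = -66407/26208, a_3 = -38383/314496.
Write the denominator as Q(ψ) = 1 + q1*ψ + q2*ψ^2. Requiring Q*f - P = O(ψ^4) with deg P <= 1 kills the coefficients of ψ^2..ψ^3 in Q*f:
  ψ^2: a_2 + q1*a_1 + q2*a_0 = 0, i.e. -66407/26208 + (-467/168)*q1 + (33/14)*q2 = 0.
  ψ^3: a_3 + q1*a_2 + q2*a_1 = 0, i.e. -38383/314496 + (-66407/26208)*q1 + (-467/168)*q2 = 0.
Solving this linear system: q1 = -1152811/2154252, q2 = 74586901/168031656.
The numerator is Q*f truncated at degree 1: P0 = a_0 = 33/14; P1 = a_1 + q1*a_0 = -60939535/15079764.

The Pade approximant has numerator coefficients [33/14, -60939535/15079764]; denominator coefficients [1, -1152811/2154252, 74586901/168031656].


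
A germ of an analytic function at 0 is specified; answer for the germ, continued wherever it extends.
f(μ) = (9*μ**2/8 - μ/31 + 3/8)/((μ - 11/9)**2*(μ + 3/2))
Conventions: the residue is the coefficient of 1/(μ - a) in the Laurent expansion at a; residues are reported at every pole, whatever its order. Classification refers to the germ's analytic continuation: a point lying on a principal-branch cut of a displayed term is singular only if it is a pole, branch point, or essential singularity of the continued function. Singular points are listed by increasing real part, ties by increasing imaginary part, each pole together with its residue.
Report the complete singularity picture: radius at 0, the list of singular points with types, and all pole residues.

Radius of convergence at 0: 11/9.
At -3/2: a pole of order 1; residue 237411/595448.
At 11/9: a pole of order 2; residue 108117/148862.

Denominator factor (μ - 11/9)^2: pole of order 2 at 11/9, modulus 11/9.
Denominator factor (μ + 3/2): pole of order 1 at -3/2, modulus 3/2.
The radius of convergence is the smallest modulus among the singular points: 11/9.
At the order-1 pole -3/2 set g(μ) = (μ - (-3/2))*f(μ) = (9*μ**2/8 - μ/31 + 3/8)/(μ - 11/9)**2.
Simple pole: residue = g(a) at a = -3/2, which is 237411/595448.
At the order-2 pole 11/9 set g(μ) = (μ - (11/9))^2*f(μ) = (9*μ**2/8 - μ/31 + 3/8)/(μ + 3/2).
Order-2 pole: residue = g'(a); g'(11/9) = 108117/148862, so the residue is 108117/148862.
List the singular points by increasing real part (a conjugate pair: the negative imaginary part first).


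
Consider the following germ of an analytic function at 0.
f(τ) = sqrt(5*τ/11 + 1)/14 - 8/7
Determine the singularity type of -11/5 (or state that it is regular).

The term (1/14)*sqrt(1 - τ/(-11/5)) has argument 1 - -11/5/(-11/5) = 0 at -11/5: a square-root (algebraic, two-sheeted) branch point; the remaining terms are analytic or single-valued there.

The point is an algebraic (square-root) branch point.


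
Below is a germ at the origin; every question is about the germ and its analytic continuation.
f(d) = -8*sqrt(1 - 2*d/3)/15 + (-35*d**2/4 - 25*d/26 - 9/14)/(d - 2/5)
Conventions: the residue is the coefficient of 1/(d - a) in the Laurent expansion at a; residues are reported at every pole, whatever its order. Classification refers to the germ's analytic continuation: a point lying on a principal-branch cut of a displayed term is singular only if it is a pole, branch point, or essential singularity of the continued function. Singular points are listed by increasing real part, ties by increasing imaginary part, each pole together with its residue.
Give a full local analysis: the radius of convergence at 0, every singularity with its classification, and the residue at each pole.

Denominator factor (d - 2/5): pole of order 1 at 2/5, modulus 2/5.
Branch term (-8/15)*sqrt(1 - d/(3/2)): its argument vanishes at d = 3/2, a square-root branch point, modulus 3/2.
The radius of convergence is the smallest modulus among the singular points: 2/5.
The branch term is analytic at 2/5 and contributes nothing to the residue; only the rational part matters.
At the order-1 pole 2/5 set g(d) = (d - (2/5))*(rational part) = -35*d**2/4 - 25*d/26 - 9/14.
Simple pole: residue = g(a) at a = 2/5, which is -2209/910.
List the singular points by increasing real part (a conjugate pair: the negative imaginary part first).

Radius of convergence at 0: 2/5.
At 2/5: a pole of order 1; residue -2209/910.
At 3/2: an algebraic (square-root) branch point.


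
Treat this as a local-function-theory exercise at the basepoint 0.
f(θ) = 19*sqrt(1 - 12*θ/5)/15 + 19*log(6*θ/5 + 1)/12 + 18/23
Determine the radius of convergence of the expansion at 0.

The radius of convergence is 5/12.

Branch term (19/15)*sqrt(1 - θ/(5/12)): its argument vanishes at θ = 5/12, a square-root branch point, modulus 5/12.
Branch term (19/12)*log(1 - θ/(-5/6)): its argument vanishes at θ = -5/6, a logarithmic branch point, modulus 5/6.
The radius of convergence is the smallest modulus among the singular points: 5/12.


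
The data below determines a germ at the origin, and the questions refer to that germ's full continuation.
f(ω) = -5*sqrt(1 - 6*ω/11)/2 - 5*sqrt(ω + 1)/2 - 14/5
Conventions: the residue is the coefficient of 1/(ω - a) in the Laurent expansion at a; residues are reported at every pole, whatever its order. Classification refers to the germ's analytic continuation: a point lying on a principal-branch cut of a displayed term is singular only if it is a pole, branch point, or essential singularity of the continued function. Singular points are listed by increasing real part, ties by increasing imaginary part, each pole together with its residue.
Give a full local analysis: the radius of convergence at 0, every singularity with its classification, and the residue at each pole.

Branch term (-5/2)*sqrt(1 - ω/(-1)): its argument vanishes at ω = -1, a square-root branch point, modulus 1.
Branch term (-5/2)*sqrt(1 - ω/(11/6)): its argument vanishes at ω = 11/6, a square-root branch point, modulus 11/6.
The radius of convergence is the smallest modulus among the singular points: 1.
List the singular points by increasing real part (a conjugate pair: the negative imaginary part first).

Radius of convergence at 0: 1.
At -1: an algebraic (square-root) branch point.
At 11/6: an algebraic (square-root) branch point.
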